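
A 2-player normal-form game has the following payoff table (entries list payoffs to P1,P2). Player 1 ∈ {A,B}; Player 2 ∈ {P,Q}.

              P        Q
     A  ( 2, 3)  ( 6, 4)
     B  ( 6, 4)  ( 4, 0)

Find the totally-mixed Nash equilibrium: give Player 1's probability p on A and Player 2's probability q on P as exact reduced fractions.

P1 indiff ⇒ q·2+(1-q)·6 = q·6+(1-q)·4 ⇒ q(-4) = (1-q)(-2) ⇒ q = 1/3
P2 indiff ⇒ p·3+(1-p)·4 = p·4+(1-p)·0 ⇒ p(-1) = (1-p)(-4) ⇒ p = 4/5

(p,q) = (4/5, 1/3)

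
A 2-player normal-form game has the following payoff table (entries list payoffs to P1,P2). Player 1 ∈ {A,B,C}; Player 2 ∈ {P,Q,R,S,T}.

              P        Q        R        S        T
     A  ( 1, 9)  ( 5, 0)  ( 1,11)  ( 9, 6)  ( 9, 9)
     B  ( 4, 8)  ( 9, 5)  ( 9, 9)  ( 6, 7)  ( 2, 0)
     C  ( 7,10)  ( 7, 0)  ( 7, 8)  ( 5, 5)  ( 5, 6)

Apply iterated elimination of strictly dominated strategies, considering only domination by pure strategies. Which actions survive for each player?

IESDS → P1:{B,C} P2:{P,R}

P2 drop Q (P beats it: A:9>0 B:8>5 C:10>0)
P2 drop S (P beats it: A:9>6 B:8>7 C:10>5)
P2 drop T (R beats it: A:11>9 B:9>0 C:8>6)
P1 drop A (B beats it: P:4>1 R:9>1)
P1→{B,C} P2→{P,R}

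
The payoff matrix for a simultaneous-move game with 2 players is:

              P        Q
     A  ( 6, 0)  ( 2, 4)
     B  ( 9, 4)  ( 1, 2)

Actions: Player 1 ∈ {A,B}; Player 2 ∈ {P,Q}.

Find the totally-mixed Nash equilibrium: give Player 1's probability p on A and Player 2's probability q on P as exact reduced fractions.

P1 indiff ⇒ q·6+(1-q)·2 = q·9+(1-q)·1 ⇒ q(-3) = (1-q)(-1) ⇒ q = 1/4
P2 indiff ⇒ p·0+(1-p)·4 = p·4+(1-p)·2 ⇒ p(-4) = (1-p)(-2) ⇒ p = 1/3

(p,q) = (1/3, 1/4)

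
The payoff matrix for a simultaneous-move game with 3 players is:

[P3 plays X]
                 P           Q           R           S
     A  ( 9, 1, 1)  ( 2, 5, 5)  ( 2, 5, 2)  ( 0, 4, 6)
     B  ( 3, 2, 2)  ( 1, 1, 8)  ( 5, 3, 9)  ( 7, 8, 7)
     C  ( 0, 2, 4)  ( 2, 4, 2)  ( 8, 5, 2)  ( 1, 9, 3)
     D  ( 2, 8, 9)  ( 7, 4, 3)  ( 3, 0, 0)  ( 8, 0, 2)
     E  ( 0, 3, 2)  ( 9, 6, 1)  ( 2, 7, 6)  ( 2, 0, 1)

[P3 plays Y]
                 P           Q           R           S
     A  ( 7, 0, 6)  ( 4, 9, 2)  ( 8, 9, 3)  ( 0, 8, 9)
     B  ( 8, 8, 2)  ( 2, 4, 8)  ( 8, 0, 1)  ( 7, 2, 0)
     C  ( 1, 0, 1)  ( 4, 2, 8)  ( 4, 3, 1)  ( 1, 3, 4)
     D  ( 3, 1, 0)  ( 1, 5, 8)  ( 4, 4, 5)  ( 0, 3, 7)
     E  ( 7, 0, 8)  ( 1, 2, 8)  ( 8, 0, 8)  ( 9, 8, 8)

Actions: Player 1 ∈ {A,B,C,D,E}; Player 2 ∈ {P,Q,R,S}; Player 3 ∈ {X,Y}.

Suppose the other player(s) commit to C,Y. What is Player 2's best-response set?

argmax u_2 = {R,S}

u_2(P vs C,Y) = 0
u_2(Q vs C,Y) = 2
u_2(R vs C,Y) = 3
u_2(S vs C,Y) = 3
max payoff 3 at {R,S}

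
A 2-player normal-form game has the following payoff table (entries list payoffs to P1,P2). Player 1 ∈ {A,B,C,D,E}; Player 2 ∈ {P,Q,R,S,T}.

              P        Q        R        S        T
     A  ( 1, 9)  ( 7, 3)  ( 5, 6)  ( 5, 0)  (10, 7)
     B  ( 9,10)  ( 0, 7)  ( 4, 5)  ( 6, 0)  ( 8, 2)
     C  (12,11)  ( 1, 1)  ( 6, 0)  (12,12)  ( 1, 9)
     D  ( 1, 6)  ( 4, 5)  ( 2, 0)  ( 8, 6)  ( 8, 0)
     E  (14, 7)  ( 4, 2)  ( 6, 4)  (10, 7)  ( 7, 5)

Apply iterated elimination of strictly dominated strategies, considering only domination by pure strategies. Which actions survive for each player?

P2 drop Q (P beats it: A:9>3 B:10>7 C:11>1 D:6>5 E:7>2)
P2 drop R (P beats it: A:9>6 B:10>5 C:11>0 D:6>0 E:7>4)
P2 drop T (P beats it: A:9>7 B:10>2 C:11>9 D:6>0 E:7>5)
P1 drop A (B beats it: P:9>1 S:6>5)
P1 drop B (C beats it: P:12>9 S:12>6)
P1 drop D (C beats it: P:12>1 S:12>8)
P1→{C,E} P2→{P,S}

Survivors P1:{C,E} P2:{P,S}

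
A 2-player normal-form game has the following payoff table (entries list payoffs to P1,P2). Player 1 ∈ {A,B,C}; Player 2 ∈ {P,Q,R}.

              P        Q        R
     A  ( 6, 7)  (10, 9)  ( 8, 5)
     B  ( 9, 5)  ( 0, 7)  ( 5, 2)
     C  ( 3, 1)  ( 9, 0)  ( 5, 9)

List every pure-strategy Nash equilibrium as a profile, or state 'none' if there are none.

PSNE = {(A,Q)}

(A,P): not NE [P1→B gives 9>6; P2→Q gives 9>7]
(A,Q): NE
(A,R): not NE [P2→Q gives 9>5]
(B,P): not NE [P2→Q gives 7>5]
(B,Q): not NE [P1→A gives 10>0]
(B,R): not NE [P1→A gives 8>5; P2→Q gives 7>2]
(C,P): not NE [P1→B gives 9>3; P2→R gives 9>1]
(C,Q): not NE [P1→A gives 10>9; P2→R gives 9>0]
(C,R): not NE [P1→A gives 8>5]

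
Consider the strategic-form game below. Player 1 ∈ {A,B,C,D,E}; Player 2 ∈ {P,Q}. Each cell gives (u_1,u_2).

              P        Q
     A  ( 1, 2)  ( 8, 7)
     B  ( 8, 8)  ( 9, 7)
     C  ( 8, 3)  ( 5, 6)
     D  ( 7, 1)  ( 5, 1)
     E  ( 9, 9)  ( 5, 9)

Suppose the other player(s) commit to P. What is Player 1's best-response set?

u_1(A vs P) = 1
u_1(B vs P) = 8
u_1(C vs P) = 8
u_1(D vs P) = 7
u_1(E vs P) = 9
max payoff 9 at {E}

BR_1 = {E}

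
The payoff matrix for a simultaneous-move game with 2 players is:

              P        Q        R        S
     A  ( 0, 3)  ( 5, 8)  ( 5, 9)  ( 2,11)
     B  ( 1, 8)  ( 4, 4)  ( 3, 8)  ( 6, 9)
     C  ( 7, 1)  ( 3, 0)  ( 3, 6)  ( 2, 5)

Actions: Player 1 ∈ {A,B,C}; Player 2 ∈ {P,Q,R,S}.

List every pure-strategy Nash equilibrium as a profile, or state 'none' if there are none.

PSNE = {(B,S)}

(A,P): not NE [P1→C gives 7>0; P2→S gives 11>3]
(A,Q): not NE [P2→S gives 11>8]
(A,R): not NE [P2→S gives 11>9]
(A,S): not NE [P1→B gives 6>2]
(B,P): not NE [P1→C gives 7>1; P2→S gives 9>8]
(B,Q): not NE [P1→A gives 5>4; P2→S gives 9>4]
(B,R): not NE [P1→A gives 5>3; P2→S gives 9>8]
(B,S): NE
(C,P): not NE [P2→R gives 6>1]
(C,Q): not NE [P1→A gives 5>3; P2→R gives 6>0]
(C,R): not NE [P1→A gives 5>3]
(C,S): not NE [P1→B gives 6>2; P2→R gives 6>5]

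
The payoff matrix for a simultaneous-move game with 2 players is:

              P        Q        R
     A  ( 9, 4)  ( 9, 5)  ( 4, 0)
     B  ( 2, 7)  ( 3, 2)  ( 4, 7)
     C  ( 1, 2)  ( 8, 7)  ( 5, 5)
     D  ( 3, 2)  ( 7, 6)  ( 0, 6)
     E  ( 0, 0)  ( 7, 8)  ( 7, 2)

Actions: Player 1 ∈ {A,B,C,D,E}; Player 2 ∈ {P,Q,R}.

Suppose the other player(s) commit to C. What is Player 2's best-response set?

BR_2 = {Q}

u_2(P vs C) = 2
u_2(Q vs C) = 7
u_2(R vs C) = 5
max payoff 7 at {Q}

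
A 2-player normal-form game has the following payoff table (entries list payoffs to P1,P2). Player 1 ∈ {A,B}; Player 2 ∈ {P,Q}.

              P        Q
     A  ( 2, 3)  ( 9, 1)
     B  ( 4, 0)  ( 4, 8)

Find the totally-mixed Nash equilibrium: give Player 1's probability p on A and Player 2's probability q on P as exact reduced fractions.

P1 indiff ⇒ q·2+(1-q)·9 = q·4+(1-q)·4 ⇒ q(-2) = (1-q)(-5) ⇒ q = 5/7
P2 indiff ⇒ p·3+(1-p)·0 = p·1+(1-p)·8 ⇒ p(2) = (1-p)(8) ⇒ p = 4/5

(p,q) = (4/5, 5/7)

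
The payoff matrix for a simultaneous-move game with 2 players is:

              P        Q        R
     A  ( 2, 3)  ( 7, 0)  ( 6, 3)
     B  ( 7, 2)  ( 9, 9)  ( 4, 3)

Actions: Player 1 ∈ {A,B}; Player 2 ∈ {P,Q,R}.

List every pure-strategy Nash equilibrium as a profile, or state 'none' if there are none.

NE set: (A,R), (B,Q)

(A,P): not NE [P1→B gives 7>2]
(A,Q): not NE [P1→B gives 9>7; P2→R gives 3>0]
(A,R): NE
(B,P): not NE [P2→Q gives 9>2]
(B,Q): NE
(B,R): not NE [P1→A gives 6>4; P2→Q gives 9>3]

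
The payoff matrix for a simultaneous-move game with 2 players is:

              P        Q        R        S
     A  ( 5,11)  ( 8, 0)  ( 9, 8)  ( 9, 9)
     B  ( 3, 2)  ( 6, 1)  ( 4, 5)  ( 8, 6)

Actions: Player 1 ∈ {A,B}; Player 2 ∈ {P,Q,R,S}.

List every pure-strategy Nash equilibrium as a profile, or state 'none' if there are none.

(A,P): NE
(A,Q): not NE [P2→P gives 11>0]
(A,R): not NE [P2→P gives 11>8]
(A,S): not NE [P2→P gives 11>9]
(B,P): not NE [P1→A gives 5>3; P2→S gives 6>2]
(B,Q): not NE [P1→A gives 8>6; P2→S gives 6>1]
(B,R): not NE [P1→A gives 9>4; P2→S gives 6>5]
(B,S): not NE [P1→A gives 9>8]

PSNE = {(A,P)}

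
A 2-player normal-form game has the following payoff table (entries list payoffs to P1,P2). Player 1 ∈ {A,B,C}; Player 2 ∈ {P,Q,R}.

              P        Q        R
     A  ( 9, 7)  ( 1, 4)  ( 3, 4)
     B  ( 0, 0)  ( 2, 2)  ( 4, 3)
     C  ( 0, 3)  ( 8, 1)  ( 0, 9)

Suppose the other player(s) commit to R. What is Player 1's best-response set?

argmax u_1 = {B}

u_1(A vs R) = 3
u_1(B vs R) = 4
u_1(C vs R) = 0
max payoff 4 at {B}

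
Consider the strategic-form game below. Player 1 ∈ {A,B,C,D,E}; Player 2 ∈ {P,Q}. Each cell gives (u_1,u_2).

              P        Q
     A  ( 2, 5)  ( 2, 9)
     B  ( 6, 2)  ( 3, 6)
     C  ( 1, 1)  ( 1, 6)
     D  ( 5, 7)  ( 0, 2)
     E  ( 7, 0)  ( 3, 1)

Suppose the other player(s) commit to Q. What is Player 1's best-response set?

u_1(A vs Q) = 2
u_1(B vs Q) = 3
u_1(C vs Q) = 1
u_1(D vs Q) = 0
u_1(E vs Q) = 3
max payoff 3 at {B,E}

argmax u_1 = {B,E}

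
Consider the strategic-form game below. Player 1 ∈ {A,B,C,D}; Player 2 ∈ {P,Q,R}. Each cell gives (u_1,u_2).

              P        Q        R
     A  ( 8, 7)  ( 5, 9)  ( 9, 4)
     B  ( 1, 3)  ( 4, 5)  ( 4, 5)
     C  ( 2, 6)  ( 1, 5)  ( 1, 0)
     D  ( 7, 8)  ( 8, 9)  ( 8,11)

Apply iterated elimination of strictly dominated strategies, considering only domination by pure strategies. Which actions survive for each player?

P1 drop B (A beats it: P:8>1 Q:5>4 R:9>4)
P1 drop C (A beats it: P:8>2 Q:5>1 R:9>1)
P2 drop P (Q beats it: A:9>7 D:9>8)
P1→{A,D} P2→{Q,R}

IESDS → P1:{A,D} P2:{Q,R}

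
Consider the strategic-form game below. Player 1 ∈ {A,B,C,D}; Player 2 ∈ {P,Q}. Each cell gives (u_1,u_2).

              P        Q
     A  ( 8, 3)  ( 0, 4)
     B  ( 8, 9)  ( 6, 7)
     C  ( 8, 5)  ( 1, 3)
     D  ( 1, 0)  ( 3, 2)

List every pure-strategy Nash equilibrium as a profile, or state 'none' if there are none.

NE set: (B,P), (C,P)

(A,P): not NE [P2→Q gives 4>3]
(A,Q): not NE [P1→B gives 6>0]
(B,P): NE
(B,Q): not NE [P2→P gives 9>7]
(C,P): NE
(C,Q): not NE [P1→B gives 6>1; P2→P gives 5>3]
(D,P): not NE [P1→C gives 8>1; P2→Q gives 2>0]
(D,Q): not NE [P1→B gives 6>3]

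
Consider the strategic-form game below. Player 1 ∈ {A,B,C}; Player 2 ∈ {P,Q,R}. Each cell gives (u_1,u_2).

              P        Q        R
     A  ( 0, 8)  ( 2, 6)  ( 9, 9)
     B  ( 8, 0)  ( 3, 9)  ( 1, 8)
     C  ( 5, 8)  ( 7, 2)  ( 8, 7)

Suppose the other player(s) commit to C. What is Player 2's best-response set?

argmax u_2 = {P}

u_2(P vs C) = 8
u_2(Q vs C) = 2
u_2(R vs C) = 7
max payoff 8 at {P}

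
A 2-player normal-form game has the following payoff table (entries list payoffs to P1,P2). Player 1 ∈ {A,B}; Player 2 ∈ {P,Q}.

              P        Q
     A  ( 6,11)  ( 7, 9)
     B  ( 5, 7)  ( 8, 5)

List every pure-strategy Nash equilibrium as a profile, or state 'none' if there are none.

PSNE = {(A,P)}

(A,P): NE
(A,Q): not NE [P1→B gives 8>7; P2→P gives 11>9]
(B,P): not NE [P1→A gives 6>5]
(B,Q): not NE [P2→P gives 7>5]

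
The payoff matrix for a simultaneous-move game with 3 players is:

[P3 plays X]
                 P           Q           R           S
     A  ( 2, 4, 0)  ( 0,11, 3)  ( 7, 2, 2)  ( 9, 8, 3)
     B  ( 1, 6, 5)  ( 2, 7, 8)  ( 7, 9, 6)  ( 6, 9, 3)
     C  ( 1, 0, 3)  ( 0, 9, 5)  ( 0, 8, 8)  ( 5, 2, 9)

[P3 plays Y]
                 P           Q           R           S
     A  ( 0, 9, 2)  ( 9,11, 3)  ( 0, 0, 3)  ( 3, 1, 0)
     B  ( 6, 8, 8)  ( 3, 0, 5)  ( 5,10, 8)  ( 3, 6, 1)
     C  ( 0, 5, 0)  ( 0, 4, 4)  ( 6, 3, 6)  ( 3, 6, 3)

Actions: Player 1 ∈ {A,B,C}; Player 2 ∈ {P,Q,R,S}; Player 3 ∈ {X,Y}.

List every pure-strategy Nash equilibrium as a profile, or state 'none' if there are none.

(A,P,X): not NE [P2→Q gives 11>4; P3→Y gives 2>0]
(A,P,Y): not NE [P1→B gives 6>0; P2→Q gives 11>9]
(A,Q,X): not NE [P1→B gives 2>0]
(A,Q,Y): NE
(A,R,X): not NE [P2→Q gives 11>2; P3→Y gives 3>2]
(A,R,Y): not NE [P1→C gives 6>0; P2→Q gives 11>0]
(A,S,X): not NE [P2→Q gives 11>8]
(A,S,Y): not NE [P2→Q gives 11>1; P3→X gives 3>0]
(B,P,X): not NE [P1→A gives 2>1; P2→S gives 9>6; P3→Y gives 8>5]
(B,P,Y): not NE [P2→R gives 10>8]
(B,Q,X): not NE [P2→S gives 9>7]
(B,Q,Y): not NE [P1→A gives 9>3; P2→R gives 10>0; P3→X gives 8>5]
(B,R,X): not NE [P3→Y gives 8>6]
(B,R,Y): not NE [P1→C gives 6>5]
(B,S,X): not NE [P1→A gives 9>6]
(B,S,Y): not NE [P2→R gives 10>6; P3→X gives 3>1]
(C,P,X): not NE [P1→A gives 2>1; P2→Q gives 9>0]
(C,P,Y): not NE [P1→B gives 6>0; P2→S gives 6>5; P3→X gives 3>0]
(C,Q,X): not NE [P1→B gives 2>0]
(C,Q,Y): not NE [P1→A gives 9>0; P2→S gives 6>4; P3→X gives 5>4]
(C,R,X): not NE [P1→B gives 7>0; P2→Q gives 9>8]
(C,R,Y): not NE [P2→S gives 6>3; P3→X gives 8>6]
(C,S,X): not NE [P1→A gives 9>5; P2→Q gives 9>2]
(C,S,Y): not NE [P3→X gives 9>3]

PSNE = {(A,Q,Y)}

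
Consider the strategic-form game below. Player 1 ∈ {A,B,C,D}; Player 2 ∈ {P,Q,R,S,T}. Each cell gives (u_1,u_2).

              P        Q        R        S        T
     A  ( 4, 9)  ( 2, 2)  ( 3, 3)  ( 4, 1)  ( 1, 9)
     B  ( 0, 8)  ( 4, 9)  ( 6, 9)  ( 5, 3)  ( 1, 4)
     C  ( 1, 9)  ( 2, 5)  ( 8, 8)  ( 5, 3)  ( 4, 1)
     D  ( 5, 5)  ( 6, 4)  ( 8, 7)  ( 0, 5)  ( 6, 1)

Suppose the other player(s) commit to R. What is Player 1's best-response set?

BR_1 = {C,D}

u_1(A vs R) = 3
u_1(B vs R) = 6
u_1(C vs R) = 8
u_1(D vs R) = 8
max payoff 8 at {C,D}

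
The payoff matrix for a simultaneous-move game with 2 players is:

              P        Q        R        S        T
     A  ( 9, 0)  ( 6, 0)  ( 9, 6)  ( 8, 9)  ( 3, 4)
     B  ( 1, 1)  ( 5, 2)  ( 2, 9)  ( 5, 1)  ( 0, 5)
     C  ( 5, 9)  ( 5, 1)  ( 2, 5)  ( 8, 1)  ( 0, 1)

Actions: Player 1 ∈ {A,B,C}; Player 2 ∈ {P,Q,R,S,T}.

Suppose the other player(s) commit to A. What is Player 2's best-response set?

u_2(P vs A) = 0
u_2(Q vs A) = 0
u_2(R vs A) = 6
u_2(S vs A) = 9
u_2(T vs A) = 4
max payoff 9 at {S}

argmax u_2 = {S}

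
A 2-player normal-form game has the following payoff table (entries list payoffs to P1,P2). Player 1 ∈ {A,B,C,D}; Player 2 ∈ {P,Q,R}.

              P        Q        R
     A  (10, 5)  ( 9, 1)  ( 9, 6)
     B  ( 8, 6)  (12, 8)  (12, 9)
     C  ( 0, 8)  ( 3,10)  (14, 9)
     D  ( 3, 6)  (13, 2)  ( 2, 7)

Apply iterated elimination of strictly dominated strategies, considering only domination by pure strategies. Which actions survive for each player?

P2 drop P (R beats it: A:6>5 B:9>6 C:9>8 D:7>6)
P1 drop A (B beats it: Q:12>9 R:12>9)
P1→{B,C,D} P2→{Q,R}

IESDS → P1:{B,C,D} P2:{Q,R}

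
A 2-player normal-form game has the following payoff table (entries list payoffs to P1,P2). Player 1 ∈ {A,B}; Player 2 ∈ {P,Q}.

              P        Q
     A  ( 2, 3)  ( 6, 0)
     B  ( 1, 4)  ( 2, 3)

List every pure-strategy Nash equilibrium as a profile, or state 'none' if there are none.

(A,P): NE
(A,Q): not NE [P2→P gives 3>0]
(B,P): not NE [P1→A gives 2>1]
(B,Q): not NE [P1→A gives 6>2; P2→P gives 4>3]

PSNE = {(A,P)}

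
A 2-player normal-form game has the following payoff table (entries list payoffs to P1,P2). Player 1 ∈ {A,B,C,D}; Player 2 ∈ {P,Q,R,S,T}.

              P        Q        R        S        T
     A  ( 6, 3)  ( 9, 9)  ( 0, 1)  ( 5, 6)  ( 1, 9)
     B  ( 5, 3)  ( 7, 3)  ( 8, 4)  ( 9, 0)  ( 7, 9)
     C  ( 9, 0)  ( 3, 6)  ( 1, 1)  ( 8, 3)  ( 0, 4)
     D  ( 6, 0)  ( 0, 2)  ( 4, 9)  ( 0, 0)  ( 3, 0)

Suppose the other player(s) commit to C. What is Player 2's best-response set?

u_2(P vs C) = 0
u_2(Q vs C) = 6
u_2(R vs C) = 1
u_2(S vs C) = 3
u_2(T vs C) = 4
max payoff 6 at {Q}

P2 best: {Q}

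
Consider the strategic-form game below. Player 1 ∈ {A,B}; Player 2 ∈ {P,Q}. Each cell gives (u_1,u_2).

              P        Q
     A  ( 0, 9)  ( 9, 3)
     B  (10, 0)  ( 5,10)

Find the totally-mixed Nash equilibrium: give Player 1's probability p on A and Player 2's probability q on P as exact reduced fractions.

P1 mixes 5/8 on A; P2 mixes 2/7 on P

P1 indiff ⇒ q·0+(1-q)·9 = q·10+(1-q)·5 ⇒ q(-10) = (1-q)(-4) ⇒ q = 2/7
P2 indiff ⇒ p·9+(1-p)·0 = p·3+(1-p)·10 ⇒ p(6) = (1-p)(10) ⇒ p = 5/8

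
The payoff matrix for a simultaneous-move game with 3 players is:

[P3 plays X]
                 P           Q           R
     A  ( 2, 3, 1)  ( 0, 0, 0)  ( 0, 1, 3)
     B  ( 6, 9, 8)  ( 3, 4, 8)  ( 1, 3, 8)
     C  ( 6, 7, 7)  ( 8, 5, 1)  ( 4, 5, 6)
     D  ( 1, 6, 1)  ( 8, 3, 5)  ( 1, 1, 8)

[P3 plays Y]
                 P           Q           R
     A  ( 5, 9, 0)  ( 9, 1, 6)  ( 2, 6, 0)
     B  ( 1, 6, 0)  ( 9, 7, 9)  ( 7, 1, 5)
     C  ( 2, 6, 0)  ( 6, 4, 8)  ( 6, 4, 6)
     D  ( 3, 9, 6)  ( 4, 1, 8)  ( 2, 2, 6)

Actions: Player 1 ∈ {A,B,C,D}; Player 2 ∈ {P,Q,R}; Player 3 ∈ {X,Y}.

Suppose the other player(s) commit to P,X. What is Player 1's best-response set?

argmax u_1 = {B,C}

u_1(A vs P,X) = 2
u_1(B vs P,X) = 6
u_1(C vs P,X) = 6
u_1(D vs P,X) = 1
max payoff 6 at {B,C}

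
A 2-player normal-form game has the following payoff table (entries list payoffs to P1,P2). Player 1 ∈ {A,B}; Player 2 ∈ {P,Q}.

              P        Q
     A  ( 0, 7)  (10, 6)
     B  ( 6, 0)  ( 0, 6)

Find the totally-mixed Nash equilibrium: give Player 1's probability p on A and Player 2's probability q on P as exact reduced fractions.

(p,q) = (6/7, 5/8)

P1 indiff ⇒ q·0+(1-q)·10 = q·6+(1-q)·0 ⇒ q(-6) = (1-q)(-10) ⇒ q = 5/8
P2 indiff ⇒ p·7+(1-p)·0 = p·6+(1-p)·6 ⇒ p(1) = (1-p)(6) ⇒ p = 6/7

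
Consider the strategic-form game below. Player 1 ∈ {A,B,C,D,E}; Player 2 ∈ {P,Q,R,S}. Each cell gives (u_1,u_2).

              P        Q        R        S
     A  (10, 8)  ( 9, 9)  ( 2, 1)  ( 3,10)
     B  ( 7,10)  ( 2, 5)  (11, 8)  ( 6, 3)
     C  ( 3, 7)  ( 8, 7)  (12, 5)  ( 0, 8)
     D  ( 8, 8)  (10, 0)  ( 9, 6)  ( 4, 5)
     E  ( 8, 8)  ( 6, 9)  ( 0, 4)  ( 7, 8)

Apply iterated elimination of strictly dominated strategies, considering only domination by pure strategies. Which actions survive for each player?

P2 drop R (P beats it: A:8>1 B:10>8 C:7>5 D:8>6 E:8>4)
P1 drop B (E beats it: P:8>7 Q:6>2 S:7>6)
P1 drop C (A beats it: P:10>3 Q:9>8 S:3>0)
P1→{A,D,E} P2→{P,Q,S}

Remaining: P1:{A,D,E} P2:{P,Q,S}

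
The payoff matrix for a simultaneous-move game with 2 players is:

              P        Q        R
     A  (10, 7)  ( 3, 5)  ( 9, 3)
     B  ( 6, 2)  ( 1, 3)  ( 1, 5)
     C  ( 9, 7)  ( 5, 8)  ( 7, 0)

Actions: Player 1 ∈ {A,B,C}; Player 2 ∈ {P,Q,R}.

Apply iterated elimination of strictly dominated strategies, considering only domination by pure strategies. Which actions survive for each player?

Remaining: P1:{A,C} P2:{P,Q}

P1 drop B (A beats it: P:10>6 Q:3>1 R:9>1)
P2 drop R (P beats it: A:7>3 C:7>0)
P1→{A,C} P2→{P,Q}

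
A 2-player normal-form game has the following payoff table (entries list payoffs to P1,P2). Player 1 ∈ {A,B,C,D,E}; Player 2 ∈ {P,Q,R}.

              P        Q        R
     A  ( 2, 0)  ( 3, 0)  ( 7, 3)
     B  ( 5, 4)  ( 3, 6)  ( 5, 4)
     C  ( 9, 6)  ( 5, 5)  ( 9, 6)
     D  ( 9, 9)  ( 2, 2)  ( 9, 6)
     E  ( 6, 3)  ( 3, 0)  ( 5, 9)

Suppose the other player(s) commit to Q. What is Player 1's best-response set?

BR_1 = {C}

u_1(A vs Q) = 3
u_1(B vs Q) = 3
u_1(C vs Q) = 5
u_1(D vs Q) = 2
u_1(E vs Q) = 3
max payoff 5 at {C}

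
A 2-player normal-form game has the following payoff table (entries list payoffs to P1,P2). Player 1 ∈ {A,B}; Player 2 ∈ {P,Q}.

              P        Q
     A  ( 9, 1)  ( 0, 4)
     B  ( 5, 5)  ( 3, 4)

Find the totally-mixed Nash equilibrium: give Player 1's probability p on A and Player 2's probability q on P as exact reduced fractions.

p=1/4, q=3/7

P1 indiff ⇒ q·9+(1-q)·0 = q·5+(1-q)·3 ⇒ q(4) = (1-q)(3) ⇒ q = 3/7
P2 indiff ⇒ p·1+(1-p)·5 = p·4+(1-p)·4 ⇒ p(-3) = (1-p)(-1) ⇒ p = 1/4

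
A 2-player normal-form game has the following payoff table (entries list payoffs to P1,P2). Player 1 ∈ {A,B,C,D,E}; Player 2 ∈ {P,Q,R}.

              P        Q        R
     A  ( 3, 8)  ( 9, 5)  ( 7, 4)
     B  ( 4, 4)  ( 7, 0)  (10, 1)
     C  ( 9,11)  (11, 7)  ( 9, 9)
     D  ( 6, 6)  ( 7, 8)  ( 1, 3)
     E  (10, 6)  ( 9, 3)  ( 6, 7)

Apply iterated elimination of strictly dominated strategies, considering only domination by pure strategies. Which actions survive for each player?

Survivors P1:{B,C,E} P2:{P,R}

P1 drop A (C beats it: P:9>3 Q:11>9 R:9>7)
P1 drop D (C beats it: P:9>6 Q:11>7 R:9>1)
P2 drop Q (P beats it: B:4>0 C:11>7 E:6>3)
P1→{B,C,E} P2→{P,R}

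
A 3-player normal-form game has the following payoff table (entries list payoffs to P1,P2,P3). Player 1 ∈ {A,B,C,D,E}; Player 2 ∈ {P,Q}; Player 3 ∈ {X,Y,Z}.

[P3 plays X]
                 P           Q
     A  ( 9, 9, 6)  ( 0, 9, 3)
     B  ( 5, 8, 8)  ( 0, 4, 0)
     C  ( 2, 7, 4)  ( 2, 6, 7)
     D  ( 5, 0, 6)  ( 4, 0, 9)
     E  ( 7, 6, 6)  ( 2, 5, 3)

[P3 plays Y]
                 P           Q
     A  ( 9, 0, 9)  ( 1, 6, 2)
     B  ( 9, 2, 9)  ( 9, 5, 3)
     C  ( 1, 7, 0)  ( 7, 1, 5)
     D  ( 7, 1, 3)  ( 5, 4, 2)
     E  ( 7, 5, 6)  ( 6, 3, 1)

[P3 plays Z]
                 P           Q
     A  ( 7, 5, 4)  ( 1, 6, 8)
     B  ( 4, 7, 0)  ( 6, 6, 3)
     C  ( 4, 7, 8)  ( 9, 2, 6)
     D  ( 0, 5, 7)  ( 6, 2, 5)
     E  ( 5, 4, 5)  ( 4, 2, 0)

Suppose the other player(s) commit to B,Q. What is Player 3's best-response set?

u_3(X vs B,Q) = 0
u_3(Y vs B,Q) = 3
u_3(Z vs B,Q) = 3
max payoff 3 at {Y,Z}

P3 best: {Y,Z}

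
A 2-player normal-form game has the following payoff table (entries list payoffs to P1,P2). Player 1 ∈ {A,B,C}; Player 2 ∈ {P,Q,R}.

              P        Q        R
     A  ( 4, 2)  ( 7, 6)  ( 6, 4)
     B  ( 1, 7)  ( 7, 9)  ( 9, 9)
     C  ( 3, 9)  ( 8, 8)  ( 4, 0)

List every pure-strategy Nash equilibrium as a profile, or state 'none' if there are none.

NE set: (B,R)

(A,P): not NE [P2→Q gives 6>2]
(A,Q): not NE [P1→C gives 8>7]
(A,R): not NE [P1→B gives 9>6; P2→Q gives 6>4]
(B,P): not NE [P1→A gives 4>1; P2→R gives 9>7]
(B,Q): not NE [P1→C gives 8>7]
(B,R): NE
(C,P): not NE [P1→A gives 4>3]
(C,Q): not NE [P2→P gives 9>8]
(C,R): not NE [P1→B gives 9>4; P2→P gives 9>0]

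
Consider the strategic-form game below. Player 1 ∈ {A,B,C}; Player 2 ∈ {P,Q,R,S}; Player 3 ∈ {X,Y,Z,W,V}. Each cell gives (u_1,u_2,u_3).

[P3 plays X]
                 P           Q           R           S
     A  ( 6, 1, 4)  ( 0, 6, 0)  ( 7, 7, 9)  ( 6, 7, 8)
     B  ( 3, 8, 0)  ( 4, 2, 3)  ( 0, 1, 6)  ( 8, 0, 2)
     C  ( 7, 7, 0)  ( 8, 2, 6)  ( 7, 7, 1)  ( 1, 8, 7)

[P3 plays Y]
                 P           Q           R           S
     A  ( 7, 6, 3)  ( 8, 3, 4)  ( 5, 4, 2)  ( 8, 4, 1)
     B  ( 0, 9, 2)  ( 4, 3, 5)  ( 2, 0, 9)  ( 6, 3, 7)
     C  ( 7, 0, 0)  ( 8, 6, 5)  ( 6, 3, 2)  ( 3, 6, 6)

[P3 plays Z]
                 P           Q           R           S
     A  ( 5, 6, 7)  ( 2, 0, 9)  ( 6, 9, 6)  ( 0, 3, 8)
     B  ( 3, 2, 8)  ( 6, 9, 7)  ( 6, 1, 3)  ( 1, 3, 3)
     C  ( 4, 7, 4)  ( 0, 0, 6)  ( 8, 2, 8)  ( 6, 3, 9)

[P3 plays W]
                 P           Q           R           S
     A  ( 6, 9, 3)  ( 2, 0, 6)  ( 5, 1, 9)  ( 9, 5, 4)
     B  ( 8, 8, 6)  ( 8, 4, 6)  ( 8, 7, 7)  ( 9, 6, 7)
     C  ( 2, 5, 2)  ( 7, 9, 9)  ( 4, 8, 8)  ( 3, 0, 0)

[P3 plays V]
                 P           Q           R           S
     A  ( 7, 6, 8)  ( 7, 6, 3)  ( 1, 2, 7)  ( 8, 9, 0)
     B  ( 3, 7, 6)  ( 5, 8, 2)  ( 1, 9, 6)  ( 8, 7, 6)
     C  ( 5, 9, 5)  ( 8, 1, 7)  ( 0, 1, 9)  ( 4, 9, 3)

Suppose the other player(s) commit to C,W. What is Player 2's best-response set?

P2 best: {Q}

u_2(P vs C,W) = 5
u_2(Q vs C,W) = 9
u_2(R vs C,W) = 8
u_2(S vs C,W) = 0
max payoff 9 at {Q}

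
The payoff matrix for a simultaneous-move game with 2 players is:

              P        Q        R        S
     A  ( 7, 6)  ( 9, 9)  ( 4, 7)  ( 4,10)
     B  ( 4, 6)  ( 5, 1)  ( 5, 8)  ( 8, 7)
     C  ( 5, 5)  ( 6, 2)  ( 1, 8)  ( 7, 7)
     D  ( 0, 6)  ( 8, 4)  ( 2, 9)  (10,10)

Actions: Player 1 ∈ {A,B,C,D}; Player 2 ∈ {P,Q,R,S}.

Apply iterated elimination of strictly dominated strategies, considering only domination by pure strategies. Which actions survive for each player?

IESDS → P1:{B,D} P2:{R,S}

P2 drop P (R beats it: A:7>6 B:8>6 C:8>5 D:9>6)
P1 drop C (D beats it: Q:8>6 R:2>1 S:10>7)
P2 drop Q (S beats it: A:10>9 B:7>1 D:10>4)
P1 drop A (B beats it: R:5>4 S:8>4)
P1→{B,D} P2→{R,S}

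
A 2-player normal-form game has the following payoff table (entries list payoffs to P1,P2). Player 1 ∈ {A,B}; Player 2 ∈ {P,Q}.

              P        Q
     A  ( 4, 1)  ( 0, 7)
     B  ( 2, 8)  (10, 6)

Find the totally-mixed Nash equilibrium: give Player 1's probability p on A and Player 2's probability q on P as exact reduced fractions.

P1 indiff ⇒ q·4+(1-q)·0 = q·2+(1-q)·10 ⇒ q(2) = (1-q)(10) ⇒ q = 5/6
P2 indiff ⇒ p·1+(1-p)·8 = p·7+(1-p)·6 ⇒ p(-6) = (1-p)(-2) ⇒ p = 1/4

p=1/4, q=5/6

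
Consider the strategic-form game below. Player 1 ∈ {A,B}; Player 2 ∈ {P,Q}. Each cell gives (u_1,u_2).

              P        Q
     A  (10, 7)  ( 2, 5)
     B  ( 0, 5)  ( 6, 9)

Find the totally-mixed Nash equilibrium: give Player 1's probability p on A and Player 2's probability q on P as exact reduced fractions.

P1 indiff ⇒ q·10+(1-q)·2 = q·0+(1-q)·6 ⇒ q(10) = (1-q)(4) ⇒ q = 2/7
P2 indiff ⇒ p·7+(1-p)·5 = p·5+(1-p)·9 ⇒ p(2) = (1-p)(4) ⇒ p = 2/3

(p,q) = (2/3, 2/7)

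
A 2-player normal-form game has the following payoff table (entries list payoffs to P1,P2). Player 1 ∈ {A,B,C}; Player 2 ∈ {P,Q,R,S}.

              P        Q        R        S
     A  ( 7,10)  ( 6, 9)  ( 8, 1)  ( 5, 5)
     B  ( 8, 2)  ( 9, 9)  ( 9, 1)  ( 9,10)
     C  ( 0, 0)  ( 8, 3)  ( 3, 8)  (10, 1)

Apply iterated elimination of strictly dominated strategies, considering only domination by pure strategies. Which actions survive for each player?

P1 drop A (B beats it: P:8>7 Q:9>6 R:9>8 S:9>5)
P2 drop P (Q beats it: B:9>2 C:3>0)
P1→{B,C} P2→{Q,R,S}

Survivors P1:{B,C} P2:{Q,R,S}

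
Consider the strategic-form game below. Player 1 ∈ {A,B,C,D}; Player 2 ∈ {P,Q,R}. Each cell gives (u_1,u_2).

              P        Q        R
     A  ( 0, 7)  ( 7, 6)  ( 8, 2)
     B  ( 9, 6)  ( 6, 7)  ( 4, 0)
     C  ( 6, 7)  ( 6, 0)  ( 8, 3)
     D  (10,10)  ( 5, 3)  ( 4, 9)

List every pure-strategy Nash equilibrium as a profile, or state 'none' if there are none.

(A,P): not NE [P1→D gives 10>0]
(A,Q): not NE [P2→P gives 7>6]
(A,R): not NE [P2→P gives 7>2]
(B,P): not NE [P1→D gives 10>9; P2→Q gives 7>6]
(B,Q): not NE [P1→A gives 7>6]
(B,R): not NE [P1→C gives 8>4; P2→Q gives 7>0]
(C,P): not NE [P1→D gives 10>6]
(C,Q): not NE [P1→A gives 7>6; P2→P gives 7>0]
(C,R): not NE [P2→P gives 7>3]
(D,P): NE
(D,Q): not NE [P1→A gives 7>5; P2→P gives 10>3]
(D,R): not NE [P1→C gives 8>4; P2→P gives 10>9]

Nash profiles: (D,P)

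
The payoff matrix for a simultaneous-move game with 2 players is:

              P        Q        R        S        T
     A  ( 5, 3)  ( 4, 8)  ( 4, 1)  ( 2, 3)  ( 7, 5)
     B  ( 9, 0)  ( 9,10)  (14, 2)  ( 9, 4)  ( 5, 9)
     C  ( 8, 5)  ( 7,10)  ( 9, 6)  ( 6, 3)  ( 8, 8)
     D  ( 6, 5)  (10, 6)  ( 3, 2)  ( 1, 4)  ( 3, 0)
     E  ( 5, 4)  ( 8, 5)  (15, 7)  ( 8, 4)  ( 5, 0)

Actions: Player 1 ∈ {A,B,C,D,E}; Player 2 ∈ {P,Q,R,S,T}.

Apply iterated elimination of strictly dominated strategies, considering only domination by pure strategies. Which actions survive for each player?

P1 drop A (C beats it: P:8>5 Q:7>4 R:9>4 S:6>2 T:8>7)
P2 drop P (Q beats it: B:10>0 C:10>5 D:6>5 E:5>4)
P2 drop S (Q beats it: B:10>4 C:10>3 D:6>4 E:5>4)
P2 drop T (Q beats it: B:10>9 C:10>8 D:6>0 E:5>0)
P1 drop C (B beats it: Q:9>7 R:14>9)
P1→{B,D,E} P2→{Q,R}

Survivors P1:{B,D,E} P2:{Q,R}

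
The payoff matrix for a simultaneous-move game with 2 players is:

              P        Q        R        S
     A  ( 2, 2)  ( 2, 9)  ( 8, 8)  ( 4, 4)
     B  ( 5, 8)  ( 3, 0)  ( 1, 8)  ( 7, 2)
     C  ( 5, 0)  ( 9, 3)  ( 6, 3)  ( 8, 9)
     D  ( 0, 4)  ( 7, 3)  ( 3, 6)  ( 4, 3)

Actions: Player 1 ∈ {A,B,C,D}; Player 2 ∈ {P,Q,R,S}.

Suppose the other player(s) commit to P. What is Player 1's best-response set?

BR_1 = {B,C}

u_1(A vs P) = 2
u_1(B vs P) = 5
u_1(C vs P) = 5
u_1(D vs P) = 0
max payoff 5 at {B,C}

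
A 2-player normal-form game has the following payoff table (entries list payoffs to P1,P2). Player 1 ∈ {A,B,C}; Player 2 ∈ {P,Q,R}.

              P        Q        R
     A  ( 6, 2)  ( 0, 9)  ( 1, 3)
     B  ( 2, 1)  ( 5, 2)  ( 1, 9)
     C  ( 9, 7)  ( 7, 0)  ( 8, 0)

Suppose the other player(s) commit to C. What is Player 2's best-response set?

u_2(P vs C) = 7
u_2(Q vs C) = 0
u_2(R vs C) = 0
max payoff 7 at {P}

argmax u_2 = {P}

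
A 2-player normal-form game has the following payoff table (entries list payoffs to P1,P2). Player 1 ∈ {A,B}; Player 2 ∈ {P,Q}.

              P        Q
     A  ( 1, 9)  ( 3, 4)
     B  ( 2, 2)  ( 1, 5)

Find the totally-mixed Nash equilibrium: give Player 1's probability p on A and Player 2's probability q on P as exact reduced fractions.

P1 indiff ⇒ q·1+(1-q)·3 = q·2+(1-q)·1 ⇒ q(-1) = (1-q)(-2) ⇒ q = 2/3
P2 indiff ⇒ p·9+(1-p)·2 = p·4+(1-p)·5 ⇒ p(5) = (1-p)(3) ⇒ p = 3/8

p=3/8, q=2/3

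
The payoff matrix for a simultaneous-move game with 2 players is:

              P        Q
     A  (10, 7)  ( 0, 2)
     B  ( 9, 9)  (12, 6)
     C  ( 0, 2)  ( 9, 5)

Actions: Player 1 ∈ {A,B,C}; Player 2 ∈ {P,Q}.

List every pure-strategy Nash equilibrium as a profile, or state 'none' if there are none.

PSNE = {(A,P)}

(A,P): NE
(A,Q): not NE [P1→B gives 12>0; P2→P gives 7>2]
(B,P): not NE [P1→A gives 10>9]
(B,Q): not NE [P2→P gives 9>6]
(C,P): not NE [P1→A gives 10>0; P2→Q gives 5>2]
(C,Q): not NE [P1→B gives 12>9]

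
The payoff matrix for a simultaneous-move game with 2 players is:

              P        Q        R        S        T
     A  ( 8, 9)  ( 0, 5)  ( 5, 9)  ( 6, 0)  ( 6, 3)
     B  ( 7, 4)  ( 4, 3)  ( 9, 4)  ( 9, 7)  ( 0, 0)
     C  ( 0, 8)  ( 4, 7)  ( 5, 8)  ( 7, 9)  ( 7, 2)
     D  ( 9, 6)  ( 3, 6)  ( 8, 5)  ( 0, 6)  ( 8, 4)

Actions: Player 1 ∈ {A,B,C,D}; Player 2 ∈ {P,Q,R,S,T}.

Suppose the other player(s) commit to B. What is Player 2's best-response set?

argmax u_2 = {S}

u_2(P vs B) = 4
u_2(Q vs B) = 3
u_2(R vs B) = 4
u_2(S vs B) = 7
u_2(T vs B) = 0
max payoff 7 at {S}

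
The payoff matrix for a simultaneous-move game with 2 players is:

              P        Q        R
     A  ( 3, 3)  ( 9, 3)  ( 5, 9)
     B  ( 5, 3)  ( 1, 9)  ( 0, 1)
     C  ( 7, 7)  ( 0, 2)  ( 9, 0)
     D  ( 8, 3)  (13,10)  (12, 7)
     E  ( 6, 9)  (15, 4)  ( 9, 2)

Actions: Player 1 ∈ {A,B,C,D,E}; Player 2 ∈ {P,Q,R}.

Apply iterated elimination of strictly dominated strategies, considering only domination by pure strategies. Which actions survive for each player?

Remaining: P1:{D,E} P2:{P,Q}

P1 drop A (D beats it: P:8>3 Q:13>9 R:12>5)
P1 drop B (D beats it: P:8>5 Q:13>1 R:12>0)
P1 drop C (D beats it: P:8>7 Q:13>0 R:12>9)
P2 drop R (Q beats it: D:10>7 E:4>2)
P1→{D,E} P2→{P,Q}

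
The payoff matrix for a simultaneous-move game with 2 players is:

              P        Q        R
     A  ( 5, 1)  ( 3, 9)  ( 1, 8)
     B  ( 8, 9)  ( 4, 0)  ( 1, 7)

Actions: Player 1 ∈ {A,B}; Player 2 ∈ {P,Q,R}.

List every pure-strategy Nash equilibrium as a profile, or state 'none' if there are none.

(A,P): not NE [P1→B gives 8>5; P2→Q gives 9>1]
(A,Q): not NE [P1→B gives 4>3]
(A,R): not NE [P2→Q gives 9>8]
(B,P): NE
(B,Q): not NE [P2→P gives 9>0]
(B,R): not NE [P2→P gives 9>7]

Nash profiles: (B,P)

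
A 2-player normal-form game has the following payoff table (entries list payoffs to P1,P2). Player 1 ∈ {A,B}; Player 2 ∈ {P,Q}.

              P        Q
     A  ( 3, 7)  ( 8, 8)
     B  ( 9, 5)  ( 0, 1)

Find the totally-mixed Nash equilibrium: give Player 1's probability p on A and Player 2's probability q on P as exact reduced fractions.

p=4/5, q=4/7

P1 indiff ⇒ q·3+(1-q)·8 = q·9+(1-q)·0 ⇒ q(-6) = (1-q)(-8) ⇒ q = 4/7
P2 indiff ⇒ p·7+(1-p)·5 = p·8+(1-p)·1 ⇒ p(-1) = (1-p)(-4) ⇒ p = 4/5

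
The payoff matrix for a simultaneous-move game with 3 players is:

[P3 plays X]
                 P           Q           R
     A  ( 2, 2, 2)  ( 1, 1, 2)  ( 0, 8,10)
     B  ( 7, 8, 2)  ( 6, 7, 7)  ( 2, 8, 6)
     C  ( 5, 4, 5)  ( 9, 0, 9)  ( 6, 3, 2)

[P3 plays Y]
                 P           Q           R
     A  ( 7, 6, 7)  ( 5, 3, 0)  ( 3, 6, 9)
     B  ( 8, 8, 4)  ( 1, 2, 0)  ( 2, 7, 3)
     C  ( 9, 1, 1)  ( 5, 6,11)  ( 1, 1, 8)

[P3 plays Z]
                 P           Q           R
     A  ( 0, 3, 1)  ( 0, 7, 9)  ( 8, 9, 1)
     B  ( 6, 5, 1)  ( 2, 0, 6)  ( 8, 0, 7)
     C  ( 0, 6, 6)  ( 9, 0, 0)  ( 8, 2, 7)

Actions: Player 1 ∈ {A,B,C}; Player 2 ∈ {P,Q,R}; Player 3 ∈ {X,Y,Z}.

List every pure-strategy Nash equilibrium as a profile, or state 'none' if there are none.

NE set: (C,Q,Y)

(A,P,X): not NE [P1→B gives 7>2; P2→R gives 8>2; P3→Y gives 7>2]
(A,P,Y): not NE [P1→C gives 9>7]
(A,P,Z): not NE [P1→B gives 6>0; P2→R gives 9>3; P3→Y gives 7>1]
(A,Q,X): not NE [P1→C gives 9>1; P2→R gives 8>1; P3→Z gives 9>2]
(A,Q,Y): not NE [P2→R gives 6>3; P3→Z gives 9>0]
(A,Q,Z): not NE [P1→C gives 9>0; P2→R gives 9>7]
(A,R,X): not NE [P1→C gives 6>0]
(A,R,Y): not NE [P3→X gives 10>9]
(A,R,Z): not NE [P3→X gives 10>1]
(B,P,X): not NE [P3→Y gives 4>2]
(B,P,Y): not NE [P1→C gives 9>8]
(B,P,Z): not NE [P3→Y gives 4>1]
(B,Q,X): not NE [P1→C gives 9>6; P2→R gives 8>7]
(B,Q,Y): not NE [P1→C gives 5>1; P2→P gives 8>2; P3→X gives 7>0]
(B,Q,Z): not NE [P1→C gives 9>2; P2→P gives 5>0; P3→X gives 7>6]
(B,R,X): not NE [P1→C gives 6>2; P3→Z gives 7>6]
(B,R,Y): not NE [P1→A gives 3>2; P2→P gives 8>7; P3→Z gives 7>3]
(B,R,Z): not NE [P2→P gives 5>0]
(C,P,X): not NE [P1→B gives 7>5; P3→Z gives 6>5]
(C,P,Y): not NE [P2→Q gives 6>1; P3→Z gives 6>1]
(C,P,Z): not NE [P1→B gives 6>0]
(C,Q,X): not NE [P2→P gives 4>0; P3→Y gives 11>9]
(C,Q,Y): NE
(C,Q,Z): not NE [P2→P gives 6>0; P3→Y gives 11>0]
(C,R,X): not NE [P2→P gives 4>3; P3→Y gives 8>2]
(C,R,Y): not NE [P1→A gives 3>1; P2→Q gives 6>1]
(C,R,Z): not NE [P2→P gives 6>2; P3→Y gives 8>7]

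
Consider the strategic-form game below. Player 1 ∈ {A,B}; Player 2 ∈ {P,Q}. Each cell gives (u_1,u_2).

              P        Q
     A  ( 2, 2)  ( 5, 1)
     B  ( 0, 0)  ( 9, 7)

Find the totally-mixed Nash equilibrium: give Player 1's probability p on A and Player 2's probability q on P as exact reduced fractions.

(p,q) = (7/8, 2/3)

P1 indiff ⇒ q·2+(1-q)·5 = q·0+(1-q)·9 ⇒ q(2) = (1-q)(4) ⇒ q = 2/3
P2 indiff ⇒ p·2+(1-p)·0 = p·1+(1-p)·7 ⇒ p(1) = (1-p)(7) ⇒ p = 7/8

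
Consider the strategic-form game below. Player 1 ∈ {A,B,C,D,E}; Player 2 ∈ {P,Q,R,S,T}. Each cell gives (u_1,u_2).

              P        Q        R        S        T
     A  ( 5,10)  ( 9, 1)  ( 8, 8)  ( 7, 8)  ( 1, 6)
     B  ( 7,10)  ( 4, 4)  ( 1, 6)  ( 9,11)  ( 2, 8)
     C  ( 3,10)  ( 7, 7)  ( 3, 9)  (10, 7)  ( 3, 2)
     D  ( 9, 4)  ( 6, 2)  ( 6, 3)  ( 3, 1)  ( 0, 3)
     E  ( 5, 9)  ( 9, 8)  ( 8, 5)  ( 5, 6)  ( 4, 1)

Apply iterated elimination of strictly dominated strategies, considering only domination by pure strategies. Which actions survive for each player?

P2 drop Q (P beats it: A:10>1 B:10>4 C:10>7 D:4>2 E:9>8)
P2 drop R (P beats it: A:10>8 B:10>6 C:10>9 D:4>3 E:9>5)
P1 drop A (B beats it: P:7>5 S:9>7 T:2>1)
P2 drop T (P beats it: B:10>8 C:10>2 D:4>3 E:9>1)
P1 drop E (B beats it: P:7>5 S:9>5)
P1→{B,C,D} P2→{P,S}

IESDS → P1:{B,C,D} P2:{P,S}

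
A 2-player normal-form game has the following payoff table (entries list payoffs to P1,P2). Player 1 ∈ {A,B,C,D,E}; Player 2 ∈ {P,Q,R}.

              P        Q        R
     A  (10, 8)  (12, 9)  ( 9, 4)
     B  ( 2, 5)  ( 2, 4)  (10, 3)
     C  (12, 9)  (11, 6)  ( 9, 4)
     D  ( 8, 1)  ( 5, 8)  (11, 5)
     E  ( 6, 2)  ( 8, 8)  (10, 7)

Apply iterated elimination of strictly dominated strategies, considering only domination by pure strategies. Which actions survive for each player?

Survivors P1:{A,C} P2:{P,Q}

P1 drop B (D beats it: P:8>2 Q:5>2 R:11>10)
P2 drop R (Q beats it: A:9>4 C:6>4 D:8>5 E:8>7)
P1 drop D (A beats it: P:10>8 Q:12>5)
P1 drop E (A beats it: P:10>6 Q:12>8)
P1→{A,C} P2→{P,Q}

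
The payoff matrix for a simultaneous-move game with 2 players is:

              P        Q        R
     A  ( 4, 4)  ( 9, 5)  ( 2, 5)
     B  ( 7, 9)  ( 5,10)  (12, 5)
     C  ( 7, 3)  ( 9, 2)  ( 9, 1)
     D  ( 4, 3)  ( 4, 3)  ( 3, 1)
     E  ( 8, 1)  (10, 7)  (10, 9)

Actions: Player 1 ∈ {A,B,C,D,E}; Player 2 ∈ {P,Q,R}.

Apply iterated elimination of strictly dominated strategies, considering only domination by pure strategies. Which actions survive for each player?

Remaining: P1:{B,E} P2:{Q,R}

P1 drop A (E beats it: P:8>4 Q:10>9 R:10>2)
P1 drop C (E beats it: P:8>7 Q:10>9 R:10>9)
P1 drop D (B beats it: P:7>4 Q:5>4 R:12>3)
P2 drop P (Q beats it: B:10>9 E:7>1)
P1→{B,E} P2→{Q,R}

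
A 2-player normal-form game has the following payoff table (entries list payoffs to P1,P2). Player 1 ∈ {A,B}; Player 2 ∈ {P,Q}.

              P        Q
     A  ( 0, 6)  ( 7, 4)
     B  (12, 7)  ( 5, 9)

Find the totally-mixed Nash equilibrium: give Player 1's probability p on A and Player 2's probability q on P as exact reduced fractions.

p=1/2, q=1/7

P1 indiff ⇒ q·0+(1-q)·7 = q·12+(1-q)·5 ⇒ q(-12) = (1-q)(-2) ⇒ q = 1/7
P2 indiff ⇒ p·6+(1-p)·7 = p·4+(1-p)·9 ⇒ p(2) = (1-p)(2) ⇒ p = 1/2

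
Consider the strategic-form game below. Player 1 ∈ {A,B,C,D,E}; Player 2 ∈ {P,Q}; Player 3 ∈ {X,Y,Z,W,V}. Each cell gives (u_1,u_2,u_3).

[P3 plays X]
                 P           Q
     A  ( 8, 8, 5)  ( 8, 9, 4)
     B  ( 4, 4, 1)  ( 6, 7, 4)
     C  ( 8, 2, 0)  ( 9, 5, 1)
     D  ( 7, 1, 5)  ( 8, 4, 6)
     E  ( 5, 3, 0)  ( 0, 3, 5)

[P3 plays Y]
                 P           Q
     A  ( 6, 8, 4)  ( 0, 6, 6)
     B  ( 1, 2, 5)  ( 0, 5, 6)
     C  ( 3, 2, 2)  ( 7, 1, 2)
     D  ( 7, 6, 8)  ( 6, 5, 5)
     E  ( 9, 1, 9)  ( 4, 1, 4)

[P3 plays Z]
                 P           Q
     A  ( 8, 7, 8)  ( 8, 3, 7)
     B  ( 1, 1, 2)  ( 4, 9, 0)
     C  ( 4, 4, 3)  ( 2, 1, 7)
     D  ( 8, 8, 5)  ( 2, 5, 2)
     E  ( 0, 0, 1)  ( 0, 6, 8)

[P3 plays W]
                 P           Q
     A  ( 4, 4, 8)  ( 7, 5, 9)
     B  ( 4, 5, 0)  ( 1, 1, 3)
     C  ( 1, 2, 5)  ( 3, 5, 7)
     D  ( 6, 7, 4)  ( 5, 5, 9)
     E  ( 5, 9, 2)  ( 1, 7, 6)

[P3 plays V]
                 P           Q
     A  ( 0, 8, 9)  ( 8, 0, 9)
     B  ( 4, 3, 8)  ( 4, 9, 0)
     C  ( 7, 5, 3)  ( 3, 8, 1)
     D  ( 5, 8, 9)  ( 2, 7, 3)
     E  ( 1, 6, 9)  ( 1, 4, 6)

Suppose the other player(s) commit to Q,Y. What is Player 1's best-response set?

u_1(A vs Q,Y) = 0
u_1(B vs Q,Y) = 0
u_1(C vs Q,Y) = 7
u_1(D vs Q,Y) = 6
u_1(E vs Q,Y) = 4
max payoff 7 at {C}

BR_1 = {C}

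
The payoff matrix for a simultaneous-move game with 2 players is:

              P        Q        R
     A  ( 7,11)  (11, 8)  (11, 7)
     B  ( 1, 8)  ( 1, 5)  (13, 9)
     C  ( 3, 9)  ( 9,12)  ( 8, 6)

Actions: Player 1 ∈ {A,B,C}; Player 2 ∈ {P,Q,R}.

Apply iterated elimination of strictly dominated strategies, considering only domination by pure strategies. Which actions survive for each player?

Survivors P1:{A,B} P2:{P,R}

P1 drop C (A beats it: P:7>3 Q:11>9 R:11>8)
P2 drop Q (P beats it: A:11>8 B:8>5)
P1→{A,B} P2→{P,R}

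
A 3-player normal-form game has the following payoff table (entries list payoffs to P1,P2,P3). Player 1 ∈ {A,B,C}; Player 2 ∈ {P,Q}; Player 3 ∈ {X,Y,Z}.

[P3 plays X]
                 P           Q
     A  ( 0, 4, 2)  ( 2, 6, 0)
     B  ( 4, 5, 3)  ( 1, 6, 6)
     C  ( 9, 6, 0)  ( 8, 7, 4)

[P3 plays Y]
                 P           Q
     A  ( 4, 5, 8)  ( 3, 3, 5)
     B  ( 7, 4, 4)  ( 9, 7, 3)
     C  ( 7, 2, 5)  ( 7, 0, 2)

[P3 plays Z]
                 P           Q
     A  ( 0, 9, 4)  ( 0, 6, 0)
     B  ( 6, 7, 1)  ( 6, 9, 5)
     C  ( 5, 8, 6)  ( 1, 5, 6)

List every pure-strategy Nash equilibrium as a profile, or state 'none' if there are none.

(A,P,X): not NE [P1→C gives 9>0; P2→Q gives 6>4; P3→Y gives 8>2]
(A,P,Y): not NE [P1→C gives 7>4]
(A,P,Z): not NE [P1→B gives 6>0; P3→Y gives 8>4]
(A,Q,X): not NE [P1→C gives 8>2; P3→Y gives 5>0]
(A,Q,Y): not NE [P1→B gives 9>3; P2→P gives 5>3]
(A,Q,Z): not NE [P1→B gives 6>0; P2→P gives 9>6; P3→Y gives 5>0]
(B,P,X): not NE [P1→C gives 9>4; P2→Q gives 6>5; P3→Y gives 4>3]
(B,P,Y): not NE [P2→Q gives 7>4]
(B,P,Z): not NE [P2→Q gives 9>7; P3→Y gives 4>1]
(B,Q,X): not NE [P1→C gives 8>1]
(B,Q,Y): not NE [P3→X gives 6>3]
(B,Q,Z): not NE [P3→X gives 6>5]
(C,P,X): not NE [P2→Q gives 7>6; P3→Z gives 6>0]
(C,P,Y): not NE [P3→Z gives 6>5]
(C,P,Z): not NE [P1→B gives 6>5]
(C,Q,X): not NE [P3→Z gives 6>4]
(C,Q,Y): not NE [P1→B gives 9>7; P2→P gives 2>0; P3→Z gives 6>2]
(C,Q,Z): not NE [P1→B gives 6>1; P2→P gives 8>5]

Equilibria: none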